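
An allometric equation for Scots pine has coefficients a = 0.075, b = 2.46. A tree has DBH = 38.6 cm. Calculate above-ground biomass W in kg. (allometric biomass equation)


Formula: W = a * DBH^b  (allometric power law)
DBH^b = 38.6^2.46 = 7998.4304
W = 0.075 * 7998.4304 = 599.9 kg

599.9


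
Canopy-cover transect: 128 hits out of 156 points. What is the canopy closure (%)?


Formula: Canopy closure = covered points / total points * 100
Closure = 128 / 156 * 100
Closure = 0.8205 * 100 = 82.1%

82.1


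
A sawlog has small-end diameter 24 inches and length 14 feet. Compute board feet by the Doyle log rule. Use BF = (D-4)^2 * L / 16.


Doyle: BF = (D - 4)^2 * L / 16
Adjusted diameter = 24 - 4 = 20 in
(D-4)^2 = 20^2 = 400
BF = 400 * 14 / 16 = 350 BF

350


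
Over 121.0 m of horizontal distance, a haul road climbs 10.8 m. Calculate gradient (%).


Formula: Gradient = rise / run * 100
Gradient = 10.8 / 121.0 * 100 = 8.9%

8.9


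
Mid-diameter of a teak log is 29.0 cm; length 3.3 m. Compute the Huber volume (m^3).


Huber: V = Am * L,  Am = pi*(Dm/200)^2
Am = pi*(29.0/200)^2 = 0.066052 m^2
V = 0.066052*3.3 = 0.218 m^3

0.218


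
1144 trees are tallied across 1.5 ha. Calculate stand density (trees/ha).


Formula: Stand Density = N_trees / Area_ha
Density = 1144 trees / 1.5 ha
Density = 763 trees/ha

763


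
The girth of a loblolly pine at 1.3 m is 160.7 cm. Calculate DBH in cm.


Formula: DBH = C / pi
DBH = 160.7 / pi
pi = 3.14159...
DBH = 51.2 cm

51.2


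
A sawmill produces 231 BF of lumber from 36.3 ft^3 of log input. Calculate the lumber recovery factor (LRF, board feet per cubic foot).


Formula: LRF = Lumber Output (BF) / Log Input (ft^3)
LRF = 231 BF / 36.3 ft^3
LRF = 6.36 BF/ft^3

6.36


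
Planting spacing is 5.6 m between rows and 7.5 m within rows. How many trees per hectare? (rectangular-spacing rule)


Formula: TPH = 10000 m^2/ha / (spacing_x * spacing_y)
Area per tree = 5.6 m * 7.5 m = 42.0 m^2
TPH = 10000 / 42.0 = 238 trees/ha

238


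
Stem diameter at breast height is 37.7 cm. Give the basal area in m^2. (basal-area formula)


Formula: BA = pi * (DBH/2)^2 / 10000  (cm^2 to m^2)
Radius = DBH/2 = 37.7/2 = 18.85 cm
BA = pi * 18.85^2 / 10000
   = 1116.2786 cm^2 / 10000
   = 0.1116 m^2

0.1116


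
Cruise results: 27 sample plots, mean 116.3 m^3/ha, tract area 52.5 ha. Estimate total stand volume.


Formula: Total Volume = Mean Volume per ha * Total Area
Total Volume = 116.3 m^3/ha * 52.5 ha
Total Volume = 6106 m^3

6106


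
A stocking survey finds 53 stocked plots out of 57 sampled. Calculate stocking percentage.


Formula: Stocking % = stocked plots / total plots * 100
Stocking = 53 / 57 * 100
Stocking = 0.9298 * 100 = 93.0%

93.0


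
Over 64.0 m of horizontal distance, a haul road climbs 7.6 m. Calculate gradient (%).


Formula: Gradient = rise / run * 100
Gradient = 7.6 / 64.0 * 100 = 11.9%

11.9


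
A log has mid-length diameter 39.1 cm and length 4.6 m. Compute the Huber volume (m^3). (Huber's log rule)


Huber: V = Am * L,  Am = pi*(Dm/200)^2
Am = pi*(39.1/200)^2 = 0.120072 m^2
V = 0.120072*4.6 = 0.5523 m^3

0.5523


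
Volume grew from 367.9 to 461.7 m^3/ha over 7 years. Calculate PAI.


Formula: PAI = (V_T2 - V_T1) / (T2 - T1)
Volume increment = 461.7 - 367.9 = 93.8 m^3/ha
PAI = 93.8 / 7 = 13.4 m^3/ha/year

13.4


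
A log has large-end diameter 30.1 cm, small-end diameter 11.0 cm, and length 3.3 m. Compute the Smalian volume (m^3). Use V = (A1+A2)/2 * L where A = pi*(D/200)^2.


Smalian: V = (A1 + A2)/2 * L,  A = pi*(D/200)^2
A1 = pi*(30.1/200)^2 = 0.071158 m^2
A2 = pi*(11.0/200)^2 = 0.009503 m^2
V = (0.071158+0.009503)/2*3.3 = 0.1331 m^3

0.1331


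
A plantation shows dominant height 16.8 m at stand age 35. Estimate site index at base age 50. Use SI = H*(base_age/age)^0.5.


Formula: SI = H_dom * (base_age / age)^0.5
Age ratio = 50 / 35 = 1.42857
sqrt(age_ratio) = 1.19523
SI = 16.8 * 1.19523 = 20.1 m

20.1


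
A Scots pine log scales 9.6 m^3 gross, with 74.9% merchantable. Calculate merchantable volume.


Formula: MV = V_total * (merchantable_pct / 100)
Merchantable fraction = 74.9% / 100 = 0.749
MV = 9.6 m^3 * 0.749 = 7.19 m^3

7.19


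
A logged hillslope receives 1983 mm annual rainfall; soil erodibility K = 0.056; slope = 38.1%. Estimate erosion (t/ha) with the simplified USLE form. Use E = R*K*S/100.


Formula: E = R * K * S / 100  (simplified USLE)
R * K = 1983 * 0.056 = 111.048
E = 111.048 * 38.1 / 100 = 42.31 t/ha

42.31


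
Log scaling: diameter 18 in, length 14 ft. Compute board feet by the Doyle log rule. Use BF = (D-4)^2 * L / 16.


Doyle: BF = (D - 4)^2 * L / 16
Adjusted diameter = 18 - 4 = 14 in
(D-4)^2 = 14^2 = 196
BF = 196 * 14 / 16 = 172 BF

172


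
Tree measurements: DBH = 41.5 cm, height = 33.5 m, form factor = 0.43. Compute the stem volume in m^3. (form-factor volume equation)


Formula: V = pi * (DBH/200)^2 * H * ff
Radius = DBH/200 = 41.5/200 = 0.2075 m
Radius^2 = 0.2075^2 = 0.04305625 m^2
V = pi * 0.04305625 * 33.5 * 0.43
V = 1.948 m^3

1.948


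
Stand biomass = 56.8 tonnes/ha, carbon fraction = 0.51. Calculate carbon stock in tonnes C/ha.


Formula: Carbon Stock = Biomass * Carbon Fraction
C = 56.8 t/ha * 0.51
C = 29.0 t C/ha

29.0


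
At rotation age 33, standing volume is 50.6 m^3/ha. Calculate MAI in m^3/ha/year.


Formula: MAI = Total Volume / Stand Age
MAI = 50.6 m^3/ha / 33 years
MAI = 1.53 m^3/ha/year

1.53


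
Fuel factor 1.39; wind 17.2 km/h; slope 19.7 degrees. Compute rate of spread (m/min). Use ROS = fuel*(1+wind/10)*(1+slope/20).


Formula: ROS = fuel * (1 + wind/10) * (1 + slope/20)
Wind factor = 1 + 17.2/10 = 2.72
Slope factor = 1 + 19.7/20 = 1.985
ROS = 1.39 * 2.72 * 1.985 = 7.5 m/min

7.5


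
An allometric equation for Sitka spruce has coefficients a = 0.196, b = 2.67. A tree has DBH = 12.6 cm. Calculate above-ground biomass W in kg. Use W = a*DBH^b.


Formula: W = a * DBH^b  (allometric power law)
DBH^b = 12.6^2.67 = 866.9406
W = 0.196 * 866.9406 = 169.9 kg

169.9


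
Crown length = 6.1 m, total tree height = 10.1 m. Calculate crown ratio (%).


Formula: Crown Ratio = (Crown Length / Total Height) * 100
CR = (6.1 m / 10.1 m) * 100
CR = 0.604 * 100 = 60.4%

60.4


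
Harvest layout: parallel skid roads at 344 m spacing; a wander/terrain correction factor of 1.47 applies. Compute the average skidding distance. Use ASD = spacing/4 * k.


Formula: ASD = (spacing / 4) * correction
Uncorrected distance = spacing / 4 = 344 / 4 = 86 m
ASD = 86 * 1.47 = 126 m

126


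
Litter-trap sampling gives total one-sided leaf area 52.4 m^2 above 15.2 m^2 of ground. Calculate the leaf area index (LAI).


Formula: LAI = total leaf area / ground area  (dimensionless)
LAI = 52.4 m^2 / 15.2 m^2
LAI = 3.45

3.45


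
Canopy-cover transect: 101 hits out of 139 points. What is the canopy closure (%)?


Formula: Canopy closure = covered points / total points * 100
Closure = 101 / 139 * 100
Closure = 0.7266 * 100 = 72.7%

72.7


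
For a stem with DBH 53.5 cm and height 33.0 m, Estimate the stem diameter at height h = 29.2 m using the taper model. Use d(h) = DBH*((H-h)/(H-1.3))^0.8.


Taper: d(h) = DBH * ((H - h) / (H - 1.3))^0.8
Numerator = H - h = 33.0 - 29.2 = 3.8 m
Denominator = H - 1.3 = 33.0 - 1.3 = 31.7 m
Ratio = 3.8 / 31.7 = 0.11987
d = 53.5 * 0.11987^0.8 = 9.8 cm

9.8


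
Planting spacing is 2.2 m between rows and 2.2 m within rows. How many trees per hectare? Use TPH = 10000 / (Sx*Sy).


Formula: TPH = 10000 m^2/ha / (spacing_x * spacing_y)
Area per tree = 2.2 m * 2.2 m = 4.84 m^2
TPH = 10000 / 4.84 = 2066 trees/ha

2066


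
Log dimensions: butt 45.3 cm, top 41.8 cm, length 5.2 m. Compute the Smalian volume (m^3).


Smalian: V = (A1 + A2)/2 * L,  A = pi*(D/200)^2
A1 = pi*(45.3/200)^2 = 0.161171 m^2
A2 = pi*(41.8/200)^2 = 0.137228 m^2
V = (0.161171+0.137228)/2*5.2 = 0.7758 m^3

0.7758


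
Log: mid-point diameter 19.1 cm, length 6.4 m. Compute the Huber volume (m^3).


Huber: V = Am * L,  Am = pi*(Dm/200)^2
Am = pi*(19.1/200)^2 = 0.028652 m^2
V = 0.028652*6.4 = 0.1834 m^3

0.1834


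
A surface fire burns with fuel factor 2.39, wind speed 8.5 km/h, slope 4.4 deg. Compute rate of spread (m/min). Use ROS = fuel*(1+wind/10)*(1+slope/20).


Formula: ROS = fuel * (1 + wind/10) * (1 + slope/20)
Wind factor = 1 + 8.5/10 = 1.85
Slope factor = 1 + 4.4/20 = 1.22
ROS = 2.39 * 1.85 * 1.22 = 5.39 m/min

5.39


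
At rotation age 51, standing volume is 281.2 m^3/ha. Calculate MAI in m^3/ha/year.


Formula: MAI = Total Volume / Stand Age
MAI = 281.2 m^3/ha / 51 years
MAI = 5.51 m^3/ha/year

5.51


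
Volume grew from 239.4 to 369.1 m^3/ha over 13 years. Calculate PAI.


Formula: PAI = (V_T2 - V_T1) / (T2 - T1)
Volume increment = 369.1 - 239.4 = 129.7 m^3/ha
PAI = 129.7 / 13 = 9.98 m^3/ha/year

9.98


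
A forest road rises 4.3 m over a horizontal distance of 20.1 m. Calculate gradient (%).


Formula: Gradient = rise / run * 100
Gradient = 4.3 / 20.1 * 100 = 21.4%

21.4


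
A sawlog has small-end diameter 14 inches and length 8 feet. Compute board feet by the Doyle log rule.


Doyle: BF = (D - 4)^2 * L / 16
Adjusted diameter = 14 - 4 = 10 in
(D-4)^2 = 10^2 = 100
BF = 100 * 8 / 16 = 50 BF

50


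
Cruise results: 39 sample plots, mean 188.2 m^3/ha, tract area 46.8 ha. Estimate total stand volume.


Formula: Total Volume = Mean Volume per ha * Total Area
Total Volume = 188.2 m^3/ha * 46.8 ha
Total Volume = 8808 m^3

8808


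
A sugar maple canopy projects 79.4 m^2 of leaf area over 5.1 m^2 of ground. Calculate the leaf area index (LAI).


Formula: LAI = total leaf area / ground area  (dimensionless)
LAI = 79.4 m^2 / 5.1 m^2
LAI = 15.57

15.57


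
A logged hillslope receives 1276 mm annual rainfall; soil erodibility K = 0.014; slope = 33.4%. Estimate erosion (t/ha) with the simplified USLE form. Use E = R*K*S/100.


Formula: E = R * K * S / 100  (simplified USLE)
R * K = 1276 * 0.014 = 17.864
E = 17.864 * 33.4 / 100 = 5.97 t/ha

5.97


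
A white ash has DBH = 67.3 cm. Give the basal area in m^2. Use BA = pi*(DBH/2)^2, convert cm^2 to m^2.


Formula: BA = pi * (DBH/2)^2 / 10000  (cm^2 to m^2)
Radius = DBH/2 = 67.3/2 = 33.65 cm
BA = pi * 33.65^2 / 10000
   = 3557.296 cm^2 / 10000
   = 0.3557 m^2

0.3557


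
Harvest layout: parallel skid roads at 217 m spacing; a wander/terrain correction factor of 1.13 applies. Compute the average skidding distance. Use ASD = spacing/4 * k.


Formula: ASD = (spacing / 4) * correction
Uncorrected distance = spacing / 4 = 217 / 4 = 54.25 m
ASD = 54.25 * 1.13 = 61 m

61


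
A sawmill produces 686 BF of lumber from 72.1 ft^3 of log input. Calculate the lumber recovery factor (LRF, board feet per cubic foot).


Formula: LRF = Lumber Output (BF) / Log Input (ft^3)
LRF = 686 BF / 72.1 ft^3
LRF = 9.51 BF/ft^3

9.51


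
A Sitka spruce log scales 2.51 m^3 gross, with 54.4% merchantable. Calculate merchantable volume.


Formula: MV = V_total * (merchantable_pct / 100)
Merchantable fraction = 54.4% / 100 = 0.544
MV = 2.51 m^3 * 0.544 = 1.365 m^3

1.365


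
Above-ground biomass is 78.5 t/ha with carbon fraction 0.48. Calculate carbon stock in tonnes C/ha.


Formula: Carbon Stock = Biomass * Carbon Fraction
C = 78.5 t/ha * 0.48
C = 37.7 t C/ha

37.7


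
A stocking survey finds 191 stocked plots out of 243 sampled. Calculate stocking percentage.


Formula: Stocking % = stocked plots / total plots * 100
Stocking = 191 / 243 * 100
Stocking = 0.786 * 100 = 78.6%

78.6


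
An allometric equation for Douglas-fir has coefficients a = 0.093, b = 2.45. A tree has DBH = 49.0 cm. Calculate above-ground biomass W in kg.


Formula: W = a * DBH^b  (allometric power law)
DBH^b = 49.0^2.45 = 13835.0393
W = 0.093 * 13835.0393 = 1286.7 kg

1286.7


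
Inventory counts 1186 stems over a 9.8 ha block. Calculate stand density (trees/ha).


Formula: Stand Density = N_trees / Area_ha
Density = 1186 trees / 9.8 ha
Density = 121 trees/ha

121


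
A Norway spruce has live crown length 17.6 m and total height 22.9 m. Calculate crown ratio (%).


Formula: Crown Ratio = (Crown Length / Total Height) * 100
CR = (17.6 m / 22.9 m) * 100
CR = 0.7686 * 100 = 76.9%

76.9


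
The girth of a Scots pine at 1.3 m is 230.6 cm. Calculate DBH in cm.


Formula: DBH = C / pi
DBH = 230.6 / pi
pi = 3.14159...
DBH = 73.4 cm

73.4


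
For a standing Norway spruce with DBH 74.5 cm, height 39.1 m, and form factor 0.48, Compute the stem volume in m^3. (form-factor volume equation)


Formula: V = pi * (DBH/200)^2 * H * ff
Radius = DBH/200 = 74.5/200 = 0.3725 m
Radius^2 = 0.3725^2 = 0.13875625 m^2
V = pi * 0.13875625 * 39.1 * 0.48
V = 8.181 m^3

8.181


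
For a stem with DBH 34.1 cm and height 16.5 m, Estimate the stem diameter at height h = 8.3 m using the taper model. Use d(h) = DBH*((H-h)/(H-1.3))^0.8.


Taper: d(h) = DBH * ((H - h) / (H - 1.3))^0.8
Numerator = H - h = 16.5 - 8.3 = 8.2 m
Denominator = H - 1.3 = 16.5 - 1.3 = 15.2 m
Ratio = 8.2 / 15.2 = 0.53947
d = 34.1 * 0.53947^0.8 = 20.8 cm

20.8


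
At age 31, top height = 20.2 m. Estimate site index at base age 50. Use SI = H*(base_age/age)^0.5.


Formula: SI = H_dom * (base_age / age)^0.5
Age ratio = 50 / 31 = 1.6129
sqrt(age_ratio) = 1.27
SI = 20.2 * 1.27 = 25.7 m

25.7


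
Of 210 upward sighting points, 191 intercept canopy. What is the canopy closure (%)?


Formula: Canopy closure = covered points / total points * 100
Closure = 191 / 210 * 100
Closure = 0.9095 * 100 = 91.0%

91.0


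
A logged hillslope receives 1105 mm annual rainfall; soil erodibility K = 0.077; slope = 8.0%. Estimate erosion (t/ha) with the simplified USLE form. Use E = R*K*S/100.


Formula: E = R * K * S / 100  (simplified USLE)
R * K = 1105 * 0.077 = 85.085
E = 85.085 * 8.0 / 100 = 6.81 t/ha

6.81


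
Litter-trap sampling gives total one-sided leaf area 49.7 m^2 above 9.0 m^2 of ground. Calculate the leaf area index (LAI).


Formula: LAI = total leaf area / ground area  (dimensionless)
LAI = 49.7 m^2 / 9.0 m^2
LAI = 5.52

5.52


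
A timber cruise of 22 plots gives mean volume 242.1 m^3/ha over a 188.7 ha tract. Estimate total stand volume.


Formula: Total Volume = Mean Volume per ha * Total Area
Total Volume = 242.1 m^3/ha * 188.7 ha
Total Volume = 45684 m^3

45684


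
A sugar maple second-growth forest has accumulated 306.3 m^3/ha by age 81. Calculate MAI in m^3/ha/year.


Formula: MAI = Total Volume / Stand Age
MAI = 306.3 m^3/ha / 81 years
MAI = 3.78 m^3/ha/year

3.78


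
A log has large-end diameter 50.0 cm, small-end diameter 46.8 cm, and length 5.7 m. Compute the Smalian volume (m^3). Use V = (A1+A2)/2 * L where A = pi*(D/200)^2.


Smalian: V = (A1 + A2)/2 * L,  A = pi*(D/200)^2
A1 = pi*(50.0/200)^2 = 0.19635 m^2
A2 = pi*(46.8/200)^2 = 0.172021 m^2
V = (0.19635+0.172021)/2*5.7 = 1.0499 m^3

1.0499


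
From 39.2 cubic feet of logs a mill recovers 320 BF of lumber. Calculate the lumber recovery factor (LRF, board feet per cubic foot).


Formula: LRF = Lumber Output (BF) / Log Input (ft^3)
LRF = 320 BF / 39.2 ft^3
LRF = 8.16 BF/ft^3

8.16


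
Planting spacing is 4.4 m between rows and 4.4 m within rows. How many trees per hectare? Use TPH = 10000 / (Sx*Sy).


Formula: TPH = 10000 m^2/ha / (spacing_x * spacing_y)
Area per tree = 4.4 m * 4.4 m = 19.36 m^2
TPH = 10000 / 19.36 = 517 trees/ha

517


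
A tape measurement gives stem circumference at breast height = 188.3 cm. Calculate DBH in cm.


Formula: DBH = C / pi
DBH = 188.3 / pi
pi = 3.14159...
DBH = 59.9 cm

59.9


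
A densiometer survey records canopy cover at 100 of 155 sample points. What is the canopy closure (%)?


Formula: Canopy closure = covered points / total points * 100
Closure = 100 / 155 * 100
Closure = 0.6452 * 100 = 64.5%

64.5


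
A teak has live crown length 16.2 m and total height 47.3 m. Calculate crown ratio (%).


Formula: Crown Ratio = (Crown Length / Total Height) * 100
CR = (16.2 m / 47.3 m) * 100
CR = 0.3425 * 100 = 34.2%

34.2


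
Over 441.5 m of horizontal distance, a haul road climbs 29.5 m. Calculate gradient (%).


Formula: Gradient = rise / run * 100
Gradient = 29.5 / 441.5 * 100 = 6.7%

6.7


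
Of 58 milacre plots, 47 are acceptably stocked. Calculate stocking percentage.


Formula: Stocking % = stocked plots / total plots * 100
Stocking = 47 / 58 * 100
Stocking = 0.8103 * 100 = 81.0%

81.0


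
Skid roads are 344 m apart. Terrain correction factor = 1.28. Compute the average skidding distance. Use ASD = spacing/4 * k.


Formula: ASD = (spacing / 4) * correction
Uncorrected distance = spacing / 4 = 344 / 4 = 86 m
ASD = 86 * 1.28 = 110 m

110


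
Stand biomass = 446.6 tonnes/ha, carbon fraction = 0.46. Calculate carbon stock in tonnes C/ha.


Formula: Carbon Stock = Biomass * Carbon Fraction
C = 446.6 t/ha * 0.46
C = 205.4 t C/ha

205.4


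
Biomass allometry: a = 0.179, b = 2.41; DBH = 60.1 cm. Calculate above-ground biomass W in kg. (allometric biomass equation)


Formula: W = a * DBH^b  (allometric power law)
DBH^b = 60.1^2.41 = 19368.1205
W = 0.179 * 19368.1205 = 3466.9 kg

3466.9


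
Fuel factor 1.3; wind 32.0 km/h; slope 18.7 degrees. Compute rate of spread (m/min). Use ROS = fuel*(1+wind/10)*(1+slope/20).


Formula: ROS = fuel * (1 + wind/10) * (1 + slope/20)
Wind factor = 1 + 32.0/10 = 4.2
Slope factor = 1 + 18.7/20 = 1.935
ROS = 1.3 * 4.2 * 1.935 = 10.57 m/min

10.57


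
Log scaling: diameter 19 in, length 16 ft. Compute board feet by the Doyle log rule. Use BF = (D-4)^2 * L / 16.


Doyle: BF = (D - 4)^2 * L / 16
Adjusted diameter = 19 - 4 = 15 in
(D-4)^2 = 15^2 = 225
BF = 225 * 16 / 16 = 225 BF

225


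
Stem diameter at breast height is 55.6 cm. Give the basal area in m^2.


Formula: BA = pi * (DBH/2)^2 / 10000  (cm^2 to m^2)
Radius = DBH/2 = 55.6/2 = 27.8 cm
BA = pi * 27.8^2 / 10000
   = 2427.9485 cm^2 / 10000
   = 0.2428 m^2

0.2428


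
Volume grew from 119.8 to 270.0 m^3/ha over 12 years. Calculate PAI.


Formula: PAI = (V_T2 - V_T1) / (T2 - T1)
Volume increment = 270.0 - 119.8 = 150.2 m^3/ha
PAI = 150.2 / 12 = 12.52 m^3/ha/year

12.52


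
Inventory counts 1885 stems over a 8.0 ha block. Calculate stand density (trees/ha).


Formula: Stand Density = N_trees / Area_ha
Density = 1885 trees / 8.0 ha
Density = 236 trees/ha

236


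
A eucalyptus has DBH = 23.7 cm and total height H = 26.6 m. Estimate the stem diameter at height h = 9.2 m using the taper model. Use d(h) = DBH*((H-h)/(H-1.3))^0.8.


Taper: d(h) = DBH * ((H - h) / (H - 1.3))^0.8
Numerator = H - h = 26.6 - 9.2 = 17.4 m
Denominator = H - 1.3 = 26.6 - 1.3 = 25.3 m
Ratio = 17.4 / 25.3 = 0.68775
d = 23.7 * 0.68775^0.8 = 17.6 cm

17.6


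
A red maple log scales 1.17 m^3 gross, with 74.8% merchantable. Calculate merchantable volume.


Formula: MV = V_total * (merchantable_pct / 100)
Merchantable fraction = 74.8% / 100 = 0.748
MV = 1.17 m^3 * 0.748 = 0.875 m^3

0.875


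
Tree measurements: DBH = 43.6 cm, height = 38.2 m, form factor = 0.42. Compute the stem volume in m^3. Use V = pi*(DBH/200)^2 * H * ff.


Formula: V = pi * (DBH/200)^2 * H * ff
Radius = DBH/200 = 43.6/200 = 0.218 m
Radius^2 = 0.218^2 = 0.047524 m^2
V = pi * 0.047524 * 38.2 * 0.42
V = 2.395 m^3

2.395


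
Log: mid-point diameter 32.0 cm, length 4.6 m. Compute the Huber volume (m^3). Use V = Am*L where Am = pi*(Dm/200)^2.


Huber: V = Am * L,  Am = pi*(Dm/200)^2
Am = pi*(32.0/200)^2 = 0.080425 m^2
V = 0.080425*4.6 = 0.37 m^3

0.37


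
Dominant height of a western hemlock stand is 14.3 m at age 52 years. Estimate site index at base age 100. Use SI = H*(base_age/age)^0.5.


Formula: SI = H_dom * (base_age / age)^0.5
Age ratio = 100 / 52 = 1.92308
sqrt(age_ratio) = 1.38675
SI = 14.3 * 1.38675 = 19.8 m

19.8


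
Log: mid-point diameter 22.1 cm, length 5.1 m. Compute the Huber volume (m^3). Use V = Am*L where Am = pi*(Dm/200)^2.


Huber: V = Am * L,  Am = pi*(Dm/200)^2
Am = pi*(22.1/200)^2 = 0.03836 m^2
V = 0.03836*5.1 = 0.1956 m^3

0.1956


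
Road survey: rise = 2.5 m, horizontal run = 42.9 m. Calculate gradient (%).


Formula: Gradient = rise / run * 100
Gradient = 2.5 / 42.9 * 100 = 5.8%

5.8


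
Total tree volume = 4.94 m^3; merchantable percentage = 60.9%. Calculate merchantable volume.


Formula: MV = V_total * (merchantable_pct / 100)
Merchantable fraction = 60.9% / 100 = 0.609
MV = 4.94 m^3 * 0.609 = 3.008 m^3

3.008


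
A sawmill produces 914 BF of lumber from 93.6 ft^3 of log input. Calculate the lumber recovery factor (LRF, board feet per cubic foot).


Formula: LRF = Lumber Output (BF) / Log Input (ft^3)
LRF = 914 BF / 93.6 ft^3
LRF = 9.76 BF/ft^3

9.76


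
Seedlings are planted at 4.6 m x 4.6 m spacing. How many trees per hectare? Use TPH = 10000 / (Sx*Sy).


Formula: TPH = 10000 m^2/ha / (spacing_x * spacing_y)
Area per tree = 4.6 m * 4.6 m = 21.16 m^2
TPH = 10000 / 21.16 = 473 trees/ha

473


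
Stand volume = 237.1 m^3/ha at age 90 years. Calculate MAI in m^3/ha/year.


Formula: MAI = Total Volume / Stand Age
MAI = 237.1 m^3/ha / 90 years
MAI = 2.63 m^3/ha/year

2.63


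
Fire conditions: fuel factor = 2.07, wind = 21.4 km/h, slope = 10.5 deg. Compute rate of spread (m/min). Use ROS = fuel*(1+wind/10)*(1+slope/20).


Formula: ROS = fuel * (1 + wind/10) * (1 + slope/20)
Wind factor = 1 + 21.4/10 = 3.14
Slope factor = 1 + 10.5/20 = 1.525
ROS = 2.07 * 3.14 * 1.525 = 9.91 m/min

9.91


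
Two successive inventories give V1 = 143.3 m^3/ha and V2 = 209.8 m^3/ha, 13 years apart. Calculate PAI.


Formula: PAI = (V_T2 - V_T1) / (T2 - T1)
Volume increment = 209.8 - 143.3 = 66.5 m^3/ha
PAI = 66.5 / 13 = 5.12 m^3/ha/year

5.12


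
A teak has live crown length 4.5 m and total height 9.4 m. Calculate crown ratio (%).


Formula: Crown Ratio = (Crown Length / Total Height) * 100
CR = (4.5 m / 9.4 m) * 100
CR = 0.4787 * 100 = 47.9%

47.9


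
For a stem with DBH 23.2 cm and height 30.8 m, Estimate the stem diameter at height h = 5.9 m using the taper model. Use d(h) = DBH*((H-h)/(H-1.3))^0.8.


Taper: d(h) = DBH * ((H - h) / (H - 1.3))^0.8
Numerator = H - h = 30.8 - 5.9 = 24.9 m
Denominator = H - 1.3 = 30.8 - 1.3 = 29.5 m
Ratio = 24.9 / 29.5 = 0.84407
d = 23.2 * 0.84407^0.8 = 20.3 cm

20.3


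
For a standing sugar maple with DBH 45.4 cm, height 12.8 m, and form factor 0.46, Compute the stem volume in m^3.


Formula: V = pi * (DBH/200)^2 * H * ff
Radius = DBH/200 = 45.4/200 = 0.227 m
Radius^2 = 0.227^2 = 0.051529 m^2
V = pi * 0.051529 * 12.8 * 0.46
V = 0.953 m^3

0.953


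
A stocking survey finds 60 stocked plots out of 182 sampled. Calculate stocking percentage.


Formula: Stocking % = stocked plots / total plots * 100
Stocking = 60 / 182 * 100
Stocking = 0.3297 * 100 = 33.0%

33.0


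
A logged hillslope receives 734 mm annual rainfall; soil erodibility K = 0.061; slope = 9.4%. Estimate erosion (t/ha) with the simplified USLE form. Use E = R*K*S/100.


Formula: E = R * K * S / 100  (simplified USLE)
R * K = 734 * 0.061 = 44.774
E = 44.774 * 9.4 / 100 = 4.21 t/ha

4.21


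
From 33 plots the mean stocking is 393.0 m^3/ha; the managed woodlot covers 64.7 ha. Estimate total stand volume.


Formula: Total Volume = Mean Volume per ha * Total Area
Total Volume = 393.0 m^3/ha * 64.7 ha
Total Volume = 25427 m^3

25427


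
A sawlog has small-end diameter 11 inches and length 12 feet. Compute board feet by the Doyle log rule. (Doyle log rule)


Doyle: BF = (D - 4)^2 * L / 16
Adjusted diameter = 11 - 4 = 7 in
(D-4)^2 = 7^2 = 49
BF = 49 * 12 / 16 = 37 BF

37


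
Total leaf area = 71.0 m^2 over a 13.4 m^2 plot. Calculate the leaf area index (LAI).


Formula: LAI = total leaf area / ground area  (dimensionless)
LAI = 71.0 m^2 / 13.4 m^2
LAI = 5.3

5.3


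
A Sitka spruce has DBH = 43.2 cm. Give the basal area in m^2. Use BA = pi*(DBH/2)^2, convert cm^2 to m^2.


Formula: BA = pi * (DBH/2)^2 / 10000  (cm^2 to m^2)
Radius = DBH/2 = 43.2/2 = 21.6 cm
BA = pi * 21.6^2 / 10000
   = 1465.7415 cm^2 / 10000
   = 0.1466 m^2

0.1466


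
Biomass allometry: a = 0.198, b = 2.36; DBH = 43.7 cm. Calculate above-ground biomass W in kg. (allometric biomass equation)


Formula: W = a * DBH^b  (allometric power law)
DBH^b = 43.7^2.36 = 7439.3706
W = 0.198 * 7439.3706 = 1473.0 kg

1473.0


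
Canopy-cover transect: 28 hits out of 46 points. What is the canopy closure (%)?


Formula: Canopy closure = covered points / total points * 100
Closure = 28 / 46 * 100
Closure = 0.6087 * 100 = 60.9%

60.9


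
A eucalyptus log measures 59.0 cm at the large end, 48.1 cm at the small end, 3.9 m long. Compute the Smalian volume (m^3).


Smalian: V = (A1 + A2)/2 * L,  A = pi*(D/200)^2
A1 = pi*(59.0/200)^2 = 0.273397 m^2
A2 = pi*(48.1/200)^2 = 0.181711 m^2
V = (0.273397+0.181711)/2*3.9 = 0.8875 m^3

0.8875


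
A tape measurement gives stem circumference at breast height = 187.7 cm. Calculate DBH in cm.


Formula: DBH = C / pi
DBH = 187.7 / pi
pi = 3.14159...
DBH = 59.7 cm

59.7


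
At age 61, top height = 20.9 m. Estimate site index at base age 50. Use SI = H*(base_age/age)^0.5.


Formula: SI = H_dom * (base_age / age)^0.5
Age ratio = 50 / 61 = 0.81967
sqrt(age_ratio) = 0.90536
SI = 20.9 * 0.90536 = 18.9 m

18.9


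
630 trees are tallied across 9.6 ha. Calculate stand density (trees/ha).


Formula: Stand Density = N_trees / Area_ha
Density = 630 trees / 9.6 ha
Density = 66 trees/ha

66


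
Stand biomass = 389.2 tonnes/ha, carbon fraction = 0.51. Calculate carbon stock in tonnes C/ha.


Formula: Carbon Stock = Biomass * Carbon Fraction
C = 389.2 t/ha * 0.51
C = 198.5 t C/ha

198.5


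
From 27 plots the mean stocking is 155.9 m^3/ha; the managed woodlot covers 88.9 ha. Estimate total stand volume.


Formula: Total Volume = Mean Volume per ha * Total Area
Total Volume = 155.9 m^3/ha * 88.9 ha
Total Volume = 13860 m^3

13860


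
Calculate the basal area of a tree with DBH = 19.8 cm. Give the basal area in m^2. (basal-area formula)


Formula: BA = pi * (DBH/2)^2 / 10000  (cm^2 to m^2)
Radius = DBH/2 = 19.8/2 = 9.9 cm
BA = pi * 9.9^2 / 10000
   = 307.9075 cm^2 / 10000
   = 0.0308 m^2

0.0308


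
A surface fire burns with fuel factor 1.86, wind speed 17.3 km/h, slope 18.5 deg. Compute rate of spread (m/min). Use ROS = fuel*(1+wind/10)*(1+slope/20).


Formula: ROS = fuel * (1 + wind/10) * (1 + slope/20)
Wind factor = 1 + 17.3/10 = 2.73
Slope factor = 1 + 18.5/20 = 1.925
ROS = 1.86 * 2.73 * 1.925 = 9.77 m/min

9.77


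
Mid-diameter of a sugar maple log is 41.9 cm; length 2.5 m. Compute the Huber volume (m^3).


Huber: V = Am * L,  Am = pi*(Dm/200)^2
Am = pi*(41.9/200)^2 = 0.137885 m^2
V = 0.137885*2.5 = 0.3447 m^3

0.3447


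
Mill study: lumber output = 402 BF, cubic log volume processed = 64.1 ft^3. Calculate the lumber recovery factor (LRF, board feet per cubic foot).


Formula: LRF = Lumber Output (BF) / Log Input (ft^3)
LRF = 402 BF / 64.1 ft^3
LRF = 6.27 BF/ft^3

6.27


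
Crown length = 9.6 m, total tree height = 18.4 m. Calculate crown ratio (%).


Formula: Crown Ratio = (Crown Length / Total Height) * 100
CR = (9.6 m / 18.4 m) * 100
CR = 0.5217 * 100 = 52.2%

52.2


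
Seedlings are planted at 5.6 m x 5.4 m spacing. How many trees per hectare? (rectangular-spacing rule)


Formula: TPH = 10000 m^2/ha / (spacing_x * spacing_y)
Area per tree = 5.6 m * 5.4 m = 30.24 m^2
TPH = 10000 / 30.24 = 331 trees/ha

331


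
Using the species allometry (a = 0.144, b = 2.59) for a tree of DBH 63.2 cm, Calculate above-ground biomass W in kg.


Formula: W = a * DBH^b  (allometric power law)
DBH^b = 63.2^2.59 = 46116.5949
W = 0.144 * 46116.5949 = 6640.8 kg

6640.8


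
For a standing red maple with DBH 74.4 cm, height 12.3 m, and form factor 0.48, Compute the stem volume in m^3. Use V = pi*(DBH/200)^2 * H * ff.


Formula: V = pi * (DBH/200)^2 * H * ff
Radius = DBH/200 = 74.4/200 = 0.372 m
Radius^2 = 0.372^2 = 0.138384 m^2
V = pi * 0.138384 * 12.3 * 0.48
V = 2.567 m^3

2.567


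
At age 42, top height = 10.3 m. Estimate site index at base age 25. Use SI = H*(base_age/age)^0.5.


Formula: SI = H_dom * (base_age / age)^0.5
Age ratio = 25 / 42 = 0.59524
sqrt(age_ratio) = 0.77152
SI = 10.3 * 0.77152 = 7.9 m

7.9


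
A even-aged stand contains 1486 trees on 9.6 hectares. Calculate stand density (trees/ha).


Formula: Stand Density = N_trees / Area_ha
Density = 1486 trees / 9.6 ha
Density = 155 trees/ha

155


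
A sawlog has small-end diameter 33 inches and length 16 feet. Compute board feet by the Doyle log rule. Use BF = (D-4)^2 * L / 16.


Doyle: BF = (D - 4)^2 * L / 16
Adjusted diameter = 33 - 4 = 29 in
(D-4)^2 = 29^2 = 841
BF = 841 * 16 / 16 = 841 BF

841


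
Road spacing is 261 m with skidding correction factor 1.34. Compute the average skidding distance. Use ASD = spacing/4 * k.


Formula: ASD = (spacing / 4) * correction
Uncorrected distance = spacing / 4 = 261 / 4 = 65.25 m
ASD = 65.25 * 1.34 = 87 m

87


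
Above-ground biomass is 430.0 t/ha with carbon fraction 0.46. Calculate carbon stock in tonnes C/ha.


Formula: Carbon Stock = Biomass * Carbon Fraction
C = 430.0 t/ha * 0.46
C = 197.8 t C/ha

197.8


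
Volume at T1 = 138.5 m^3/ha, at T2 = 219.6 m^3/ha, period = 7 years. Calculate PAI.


Formula: PAI = (V_T2 - V_T1) / (T2 - T1)
Volume increment = 219.6 - 138.5 = 81.1 m^3/ha
PAI = 81.1 / 7 = 11.59 m^3/ha/year

11.59


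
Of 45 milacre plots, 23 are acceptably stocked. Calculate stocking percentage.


Formula: Stocking % = stocked plots / total plots * 100
Stocking = 23 / 45 * 100
Stocking = 0.5111 * 100 = 51.1%

51.1


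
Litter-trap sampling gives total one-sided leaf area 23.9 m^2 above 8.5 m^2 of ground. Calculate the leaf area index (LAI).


Formula: LAI = total leaf area / ground area  (dimensionless)
LAI = 23.9 m^2 / 8.5 m^2
LAI = 2.81

2.81


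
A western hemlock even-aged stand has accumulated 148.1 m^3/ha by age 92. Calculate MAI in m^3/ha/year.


Formula: MAI = Total Volume / Stand Age
MAI = 148.1 m^3/ha / 92 years
MAI = 1.61 m^3/ha/year

1.61


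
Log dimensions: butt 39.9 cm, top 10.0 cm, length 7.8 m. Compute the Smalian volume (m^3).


Smalian: V = (A1 + A2)/2 * L,  A = pi*(D/200)^2
A1 = pi*(39.9/200)^2 = 0.125036 m^2
A2 = pi*(10.0/200)^2 = 0.007854 m^2
V = (0.125036+0.007854)/2*7.8 = 0.5183 m^3

0.5183


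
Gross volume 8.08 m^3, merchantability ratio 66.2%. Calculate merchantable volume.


Formula: MV = V_total * (merchantable_pct / 100)
Merchantable fraction = 66.2% / 100 = 0.662
MV = 8.08 m^3 * 0.662 = 5.349 m^3

5.349


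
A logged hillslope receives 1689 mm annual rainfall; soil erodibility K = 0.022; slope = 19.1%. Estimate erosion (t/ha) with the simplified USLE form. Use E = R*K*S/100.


Formula: E = R * K * S / 100  (simplified USLE)
R * K = 1689 * 0.022 = 37.158
E = 37.158 * 19.1 / 100 = 7.1 t/ha

7.1


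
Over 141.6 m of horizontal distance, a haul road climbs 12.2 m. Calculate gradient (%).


Formula: Gradient = rise / run * 100
Gradient = 12.2 / 141.6 * 100 = 8.6%

8.6


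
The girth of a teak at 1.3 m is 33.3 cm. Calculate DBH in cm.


Formula: DBH = C / pi
DBH = 33.3 / pi
pi = 3.14159...
DBH = 10.6 cm

10.6


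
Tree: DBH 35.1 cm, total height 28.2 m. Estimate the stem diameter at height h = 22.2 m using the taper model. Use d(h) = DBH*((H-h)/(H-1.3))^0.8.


Taper: d(h) = DBH * ((H - h) / (H - 1.3))^0.8
Numerator = H - h = 28.2 - 22.2 = 6.0 m
Denominator = H - 1.3 = 28.2 - 1.3 = 26.9 m
Ratio = 6.0 / 26.9 = 0.22305
d = 35.1 * 0.22305^0.8 = 10.6 cm

10.6


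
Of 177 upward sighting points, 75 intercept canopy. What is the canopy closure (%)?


Formula: Canopy closure = covered points / total points * 100
Closure = 75 / 177 * 100
Closure = 0.4237 * 100 = 42.4%

42.4


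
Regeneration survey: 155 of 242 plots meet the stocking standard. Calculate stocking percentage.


Formula: Stocking % = stocked plots / total plots * 100
Stocking = 155 / 242 * 100
Stocking = 0.6405 * 100 = 64.0%

64.0


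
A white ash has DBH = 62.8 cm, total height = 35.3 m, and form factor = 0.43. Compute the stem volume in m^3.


Formula: V = pi * (DBH/200)^2 * H * ff
Radius = DBH/200 = 62.8/200 = 0.314 m
Radius^2 = 0.314^2 = 0.098596 m^2
V = pi * 0.098596 * 35.3 * 0.43
V = 4.702 m^3

4.702


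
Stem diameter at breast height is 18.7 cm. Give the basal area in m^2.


Formula: BA = pi * (DBH/2)^2 / 10000  (cm^2 to m^2)
Radius = DBH/2 = 18.7/2 = 9.35 cm
BA = pi * 9.35^2 / 10000
   = 274.6459 cm^2 / 10000
   = 0.0275 m^2

0.0275


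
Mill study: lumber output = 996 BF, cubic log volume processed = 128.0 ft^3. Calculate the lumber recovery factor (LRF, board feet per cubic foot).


Formula: LRF = Lumber Output (BF) / Log Input (ft^3)
LRF = 996 BF / 128.0 ft^3
LRF = 7.78 BF/ft^3

7.78


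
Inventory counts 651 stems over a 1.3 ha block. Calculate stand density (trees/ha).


Formula: Stand Density = N_trees / Area_ha
Density = 651 trees / 1.3 ha
Density = 501 trees/ha

501


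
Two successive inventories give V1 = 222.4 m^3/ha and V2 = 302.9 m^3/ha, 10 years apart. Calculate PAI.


Formula: PAI = (V_T2 - V_T1) / (T2 - T1)
Volume increment = 302.9 - 222.4 = 80.5 m^3/ha
PAI = 80.5 / 10 = 8.05 m^3/ha/year

8.05


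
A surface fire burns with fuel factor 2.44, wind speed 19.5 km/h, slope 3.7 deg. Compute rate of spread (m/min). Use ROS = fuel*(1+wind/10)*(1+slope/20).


Formula: ROS = fuel * (1 + wind/10) * (1 + slope/20)
Wind factor = 1 + 19.5/10 = 2.95
Slope factor = 1 + 3.7/20 = 1.185
ROS = 2.44 * 2.95 * 1.185 = 8.53 m/min

8.53


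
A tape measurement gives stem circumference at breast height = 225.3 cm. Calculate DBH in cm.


Formula: DBH = C / pi
DBH = 225.3 / pi
pi = 3.14159...
DBH = 71.7 cm

71.7


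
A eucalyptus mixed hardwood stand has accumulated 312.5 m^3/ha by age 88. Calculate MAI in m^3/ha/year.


Formula: MAI = Total Volume / Stand Age
MAI = 312.5 m^3/ha / 88 years
MAI = 3.55 m^3/ha/year

3.55


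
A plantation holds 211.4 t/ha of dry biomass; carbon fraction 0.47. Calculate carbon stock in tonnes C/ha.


Formula: Carbon Stock = Biomass * Carbon Fraction
C = 211.4 t/ha * 0.47
C = 99.4 t C/ha

99.4


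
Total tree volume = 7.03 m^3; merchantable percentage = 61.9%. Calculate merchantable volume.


Formula: MV = V_total * (merchantable_pct / 100)
Merchantable fraction = 61.9% / 100 = 0.619
MV = 7.03 m^3 * 0.619 = 4.352 m^3

4.352


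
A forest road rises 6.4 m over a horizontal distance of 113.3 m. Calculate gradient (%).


Formula: Gradient = rise / run * 100
Gradient = 6.4 / 113.3 * 100 = 5.6%

5.6


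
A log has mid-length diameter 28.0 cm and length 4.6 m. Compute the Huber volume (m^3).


Huber: V = Am * L,  Am = pi*(Dm/200)^2
Am = pi*(28.0/200)^2 = 0.061575 m^2
V = 0.061575*4.6 = 0.2832 m^3

0.2832


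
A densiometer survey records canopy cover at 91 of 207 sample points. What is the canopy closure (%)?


Formula: Canopy closure = covered points / total points * 100
Closure = 91 / 207 * 100
Closure = 0.4396 * 100 = 44.0%

44.0


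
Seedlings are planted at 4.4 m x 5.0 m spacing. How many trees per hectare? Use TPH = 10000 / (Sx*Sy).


Formula: TPH = 10000 m^2/ha / (spacing_x * spacing_y)
Area per tree = 4.4 m * 5.0 m = 22.0 m^2
TPH = 10000 / 22.0 = 455 trees/ha

455


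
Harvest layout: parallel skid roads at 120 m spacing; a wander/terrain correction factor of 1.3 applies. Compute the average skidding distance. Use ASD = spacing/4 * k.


Formula: ASD = (spacing / 4) * correction
Uncorrected distance = spacing / 4 = 120 / 4 = 30 m
ASD = 30 * 1.3 = 39 m

39


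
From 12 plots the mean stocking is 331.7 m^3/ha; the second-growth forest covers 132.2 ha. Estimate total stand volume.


Formula: Total Volume = Mean Volume per ha * Total Area
Total Volume = 331.7 m^3/ha * 132.2 ha
Total Volume = 43851 m^3

43851


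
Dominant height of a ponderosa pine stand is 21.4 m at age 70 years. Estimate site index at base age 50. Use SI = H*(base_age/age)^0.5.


Formula: SI = H_dom * (base_age / age)^0.5
Age ratio = 50 / 70 = 0.71429
sqrt(age_ratio) = 0.84515
SI = 21.4 * 0.84515 = 18.1 m

18.1


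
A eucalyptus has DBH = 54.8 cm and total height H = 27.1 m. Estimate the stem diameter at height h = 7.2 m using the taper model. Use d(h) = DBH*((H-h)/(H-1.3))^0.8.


Taper: d(h) = DBH * ((H - h) / (H - 1.3))^0.8
Numerator = H - h = 27.1 - 7.2 = 19.9 m
Denominator = H - 1.3 = 27.1 - 1.3 = 25.8 m
Ratio = 19.9 / 25.8 = 0.77132
d = 54.8 * 0.77132^0.8 = 44.5 cm

44.5


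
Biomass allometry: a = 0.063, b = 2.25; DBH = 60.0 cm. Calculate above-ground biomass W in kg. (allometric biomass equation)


Formula: W = a * DBH^b  (allometric power law)
DBH^b = 60.0^2.25 = 10019.3677
W = 0.063 * 10019.3677 = 631.2 kg

631.2


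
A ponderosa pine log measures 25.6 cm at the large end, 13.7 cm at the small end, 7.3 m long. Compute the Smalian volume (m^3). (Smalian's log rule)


Smalian: V = (A1 + A2)/2 * L,  A = pi*(D/200)^2
A1 = pi*(25.6/200)^2 = 0.051472 m^2
A2 = pi*(13.7/200)^2 = 0.014741 m^2
V = (0.051472+0.014741)/2*7.3 = 0.2417 m^3

0.2417


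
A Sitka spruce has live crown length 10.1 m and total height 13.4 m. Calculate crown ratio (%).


Formula: Crown Ratio = (Crown Length / Total Height) * 100
CR = (10.1 m / 13.4 m) * 100
CR = 0.7537 * 100 = 75.4%

75.4


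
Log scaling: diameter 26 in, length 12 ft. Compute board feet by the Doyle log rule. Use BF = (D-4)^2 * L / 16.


Doyle: BF = (D - 4)^2 * L / 16
Adjusted diameter = 26 - 4 = 22 in
(D-4)^2 = 22^2 = 484
BF = 484 * 12 / 16 = 363 BF

363


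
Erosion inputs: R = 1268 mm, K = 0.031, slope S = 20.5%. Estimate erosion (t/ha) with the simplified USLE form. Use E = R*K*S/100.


Formula: E = R * K * S / 100  (simplified USLE)
R * K = 1268 * 0.031 = 39.308
E = 39.308 * 20.5 / 100 = 8.06 t/ha

8.06


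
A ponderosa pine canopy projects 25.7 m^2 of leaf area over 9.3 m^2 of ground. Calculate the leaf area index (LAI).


Formula: LAI = total leaf area / ground area  (dimensionless)
LAI = 25.7 m^2 / 9.3 m^2
LAI = 2.76

2.76


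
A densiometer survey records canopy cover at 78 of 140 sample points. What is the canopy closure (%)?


Formula: Canopy closure = covered points / total points * 100
Closure = 78 / 140 * 100
Closure = 0.5571 * 100 = 55.7%

55.7


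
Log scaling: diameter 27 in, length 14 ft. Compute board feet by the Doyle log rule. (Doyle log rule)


Doyle: BF = (D - 4)^2 * L / 16
Adjusted diameter = 27 - 4 = 23 in
(D-4)^2 = 23^2 = 529
BF = 529 * 14 / 16 = 463 BF

463


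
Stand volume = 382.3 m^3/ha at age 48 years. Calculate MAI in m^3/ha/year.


Formula: MAI = Total Volume / Stand Age
MAI = 382.3 m^3/ha / 48 years
MAI = 7.96 m^3/ha/year

7.96


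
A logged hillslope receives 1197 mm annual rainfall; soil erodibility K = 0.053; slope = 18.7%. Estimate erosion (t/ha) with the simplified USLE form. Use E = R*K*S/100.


Formula: E = R * K * S / 100  (simplified USLE)
R * K = 1197 * 0.053 = 63.441
E = 63.441 * 18.7 / 100 = 11.86 t/ha

11.86


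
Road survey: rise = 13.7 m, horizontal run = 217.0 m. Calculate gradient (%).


Formula: Gradient = rise / run * 100
Gradient = 13.7 / 217.0 * 100 = 6.3%

6.3


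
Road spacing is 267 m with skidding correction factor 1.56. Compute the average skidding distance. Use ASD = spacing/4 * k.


Formula: ASD = (spacing / 4) * correction
Uncorrected distance = spacing / 4 = 267 / 4 = 66.75 m
ASD = 66.75 * 1.56 = 104 m

104


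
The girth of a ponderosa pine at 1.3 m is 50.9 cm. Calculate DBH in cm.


Formula: DBH = C / pi
DBH = 50.9 / pi
pi = 3.14159...
DBH = 16.2 cm

16.2
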